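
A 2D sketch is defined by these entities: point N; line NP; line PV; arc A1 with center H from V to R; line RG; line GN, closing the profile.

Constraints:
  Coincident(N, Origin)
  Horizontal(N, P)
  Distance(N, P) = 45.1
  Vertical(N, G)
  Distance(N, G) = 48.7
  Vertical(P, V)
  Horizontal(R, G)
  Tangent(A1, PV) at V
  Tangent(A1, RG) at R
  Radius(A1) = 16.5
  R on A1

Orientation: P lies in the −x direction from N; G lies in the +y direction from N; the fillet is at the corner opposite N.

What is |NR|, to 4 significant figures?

56.48

The virtual corner opposite N is at (-45.10, 48.70). A1 meets PV tangentially, so HV is at right angles to PV and since A1 is tangent to RG there, HR ⟂ RG, with radius 16.5, so the center H sits 16.5 in from both sides at H = (-28.60, 32.20). That places the tangent points at V = (-45.10, 32.20) on PV and R = (-28.60, 48.70) on RG. Then |NR| = |R − N| = 56.48.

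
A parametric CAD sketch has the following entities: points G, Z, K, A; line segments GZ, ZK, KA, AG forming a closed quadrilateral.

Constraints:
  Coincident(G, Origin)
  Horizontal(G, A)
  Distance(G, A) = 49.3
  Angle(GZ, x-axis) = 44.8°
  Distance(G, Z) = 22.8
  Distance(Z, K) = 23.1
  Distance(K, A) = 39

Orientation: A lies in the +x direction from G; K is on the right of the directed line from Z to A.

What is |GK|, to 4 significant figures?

12.58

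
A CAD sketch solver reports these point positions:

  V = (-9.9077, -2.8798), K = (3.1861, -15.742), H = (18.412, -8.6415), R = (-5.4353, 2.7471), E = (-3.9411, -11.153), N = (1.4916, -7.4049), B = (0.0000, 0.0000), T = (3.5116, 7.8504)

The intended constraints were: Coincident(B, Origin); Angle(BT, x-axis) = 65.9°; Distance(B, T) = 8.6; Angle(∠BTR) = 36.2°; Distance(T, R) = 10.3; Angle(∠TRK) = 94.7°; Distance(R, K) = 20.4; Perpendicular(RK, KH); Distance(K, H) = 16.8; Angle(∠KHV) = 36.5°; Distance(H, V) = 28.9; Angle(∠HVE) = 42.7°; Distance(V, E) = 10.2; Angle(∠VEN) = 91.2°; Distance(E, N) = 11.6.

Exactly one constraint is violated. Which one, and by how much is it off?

Distance(E, N) = 11.6 — off by 5.00.

B = (0.00, 0.00) ✓; BT at 65.90° ✓; |BT| = 8.600 ✓; ∠BTR = 36.20° ✓; |TR| = 10.30 ✓; ∠TRK = 94.70° ✓; |RK| = 20.40 ✓; ∠(RK, KH) = 90.00° ✓; |KH| = 16.80 ✓; ∠KHV = 36.50° ✓; |HV| = 28.90 ✓; ∠HVE = 42.70° ✓; |VE| = 10.20 ✓; ∠VEN = 91.20° ✓; |EN| = 6.600 ✗.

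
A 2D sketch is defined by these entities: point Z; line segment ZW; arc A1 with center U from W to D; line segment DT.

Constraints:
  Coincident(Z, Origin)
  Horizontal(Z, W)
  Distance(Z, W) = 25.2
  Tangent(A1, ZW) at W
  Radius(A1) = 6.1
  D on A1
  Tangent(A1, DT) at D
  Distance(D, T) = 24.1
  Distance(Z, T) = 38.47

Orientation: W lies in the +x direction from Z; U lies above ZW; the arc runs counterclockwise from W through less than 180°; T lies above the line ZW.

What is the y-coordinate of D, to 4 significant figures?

8.121

Checks: |ZW| = 25.20 ✓; ∠(UW, WZ) = 90.00° ✓; |UD| = 6.100 ✓; ∠(UD, DT) = 90.00° ✓; |DT| = 24.10 ✓; |ZT| = 38.47 ✓.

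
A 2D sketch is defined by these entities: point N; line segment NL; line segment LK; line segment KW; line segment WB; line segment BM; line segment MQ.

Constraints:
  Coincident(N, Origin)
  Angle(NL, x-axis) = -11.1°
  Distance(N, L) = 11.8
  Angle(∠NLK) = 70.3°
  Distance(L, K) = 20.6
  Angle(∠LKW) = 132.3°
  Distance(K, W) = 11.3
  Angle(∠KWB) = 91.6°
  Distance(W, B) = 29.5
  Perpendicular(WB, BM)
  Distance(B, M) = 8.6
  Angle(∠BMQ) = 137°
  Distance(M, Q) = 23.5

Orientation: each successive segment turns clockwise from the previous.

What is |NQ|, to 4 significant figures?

12.45

WB ⟂ BM, so BM runs at 13.10°; with |BM| = 8.6, M = (-8.352, 8.462). ∠BMQ = 137.0° gives MQ at -29.90° from the x-axis; with |MQ| = 23.5, Q = (12.02, -3.252). Then |NQ| = |Q − N| = 12.45.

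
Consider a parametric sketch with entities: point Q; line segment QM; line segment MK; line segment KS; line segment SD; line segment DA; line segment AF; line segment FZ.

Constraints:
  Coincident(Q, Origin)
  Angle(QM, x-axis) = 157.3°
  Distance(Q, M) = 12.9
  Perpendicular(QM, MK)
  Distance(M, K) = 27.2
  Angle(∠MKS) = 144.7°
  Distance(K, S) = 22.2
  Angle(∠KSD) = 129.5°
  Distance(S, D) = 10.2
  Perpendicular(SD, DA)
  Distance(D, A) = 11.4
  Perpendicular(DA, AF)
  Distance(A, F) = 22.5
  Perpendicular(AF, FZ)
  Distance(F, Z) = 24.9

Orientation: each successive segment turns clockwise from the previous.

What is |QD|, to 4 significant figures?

47.16

Q is at the origin; QM runs at 157.3° with length 12.9, so M = (-11.90, 4.978). QM ⟂ MK, so MK runs at 67.30°; with |MK| = 27.2, K = (-1.404, 30.07). ∠MKS = 144.7° gives KS at 32.00° from the x-axis; with |KS| = 22.2, S = (17.42, 41.84). ∠KSD = 129.5° gives SD at -18.50° from the x-axis; with |SD| = 10.2, D = (27.10, 38.60). Then |QD| = |D − Q| = 47.16.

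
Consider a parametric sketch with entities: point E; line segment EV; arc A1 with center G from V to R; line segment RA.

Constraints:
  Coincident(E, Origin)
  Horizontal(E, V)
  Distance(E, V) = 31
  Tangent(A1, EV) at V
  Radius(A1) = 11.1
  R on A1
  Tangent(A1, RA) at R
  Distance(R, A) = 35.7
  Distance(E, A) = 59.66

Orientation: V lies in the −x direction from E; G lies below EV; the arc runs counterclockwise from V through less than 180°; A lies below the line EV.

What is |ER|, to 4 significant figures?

43.93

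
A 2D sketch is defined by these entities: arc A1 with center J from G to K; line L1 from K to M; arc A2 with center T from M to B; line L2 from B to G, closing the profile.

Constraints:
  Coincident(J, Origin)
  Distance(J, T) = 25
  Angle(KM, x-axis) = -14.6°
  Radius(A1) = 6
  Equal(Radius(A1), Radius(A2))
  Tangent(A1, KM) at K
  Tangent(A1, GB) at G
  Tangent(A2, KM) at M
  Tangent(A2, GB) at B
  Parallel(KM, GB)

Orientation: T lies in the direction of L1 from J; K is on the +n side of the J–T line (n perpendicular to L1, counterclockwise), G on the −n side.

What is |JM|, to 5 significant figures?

25.710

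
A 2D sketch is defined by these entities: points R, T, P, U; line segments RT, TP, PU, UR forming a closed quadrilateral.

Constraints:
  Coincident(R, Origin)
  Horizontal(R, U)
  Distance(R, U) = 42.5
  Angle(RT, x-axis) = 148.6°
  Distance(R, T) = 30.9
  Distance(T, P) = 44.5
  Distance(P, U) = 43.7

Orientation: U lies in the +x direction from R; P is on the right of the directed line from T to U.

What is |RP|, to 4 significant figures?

17.90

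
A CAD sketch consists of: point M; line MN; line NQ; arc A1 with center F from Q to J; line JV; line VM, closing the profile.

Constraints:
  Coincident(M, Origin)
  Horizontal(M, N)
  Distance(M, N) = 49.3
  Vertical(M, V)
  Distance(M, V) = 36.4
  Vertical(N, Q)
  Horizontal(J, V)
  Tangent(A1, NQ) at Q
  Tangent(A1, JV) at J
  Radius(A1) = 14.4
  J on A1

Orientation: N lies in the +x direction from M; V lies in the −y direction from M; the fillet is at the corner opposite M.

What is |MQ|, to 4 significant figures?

53.99

M is at the origin; MN is horizontal with |MN| = 49.3 and N on the +x side, so N = (49.30, 0.000). MV is vertical with |MV| = 36.4 and V on the −y side, so V = (0.000, -36.40). The virtual corner opposite M is at (49.30, -36.40). Since A1 is tangent to NQ there, FQ ⟂ NQ and since A1 is tangent to JV there, FJ ⟂ JV, with radius 14.4, so the center F sits 14.4 in from both sides at F = (34.90, -22.00). That places the tangent points at Q = (49.30, -22.00) on NQ and J = (34.90, -36.40) on JV. Then |MQ| = |Q − M| = 53.99.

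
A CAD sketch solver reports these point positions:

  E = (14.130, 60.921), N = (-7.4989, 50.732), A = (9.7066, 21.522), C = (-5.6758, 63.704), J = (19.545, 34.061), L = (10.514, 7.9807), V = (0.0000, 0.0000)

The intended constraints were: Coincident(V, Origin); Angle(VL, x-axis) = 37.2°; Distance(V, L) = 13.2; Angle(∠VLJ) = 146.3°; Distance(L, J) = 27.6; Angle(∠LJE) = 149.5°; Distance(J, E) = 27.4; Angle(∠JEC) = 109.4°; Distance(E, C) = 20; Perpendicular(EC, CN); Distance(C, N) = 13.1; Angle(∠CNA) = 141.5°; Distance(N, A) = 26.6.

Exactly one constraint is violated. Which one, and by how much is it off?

Distance(N, A) = 26.6 — off by 7.30.

V = (0.00, 0.00) ✓; VL at 37.20° ✓; |VL| = 13.20 ✓; ∠VLJ = 146.3° ✓; |LJ| = 27.60 ✓; ∠LJE = 149.5° ✓; |JE| = 27.40 ✓; ∠JEC = 109.4° ✓; |EC| = 20.00 ✓; ∠(EC, CN) = 90.00° ✓; |CN| = 13.10 ✓; ∠CNA = 141.5° ✓; |NA| = 33.90 ✗.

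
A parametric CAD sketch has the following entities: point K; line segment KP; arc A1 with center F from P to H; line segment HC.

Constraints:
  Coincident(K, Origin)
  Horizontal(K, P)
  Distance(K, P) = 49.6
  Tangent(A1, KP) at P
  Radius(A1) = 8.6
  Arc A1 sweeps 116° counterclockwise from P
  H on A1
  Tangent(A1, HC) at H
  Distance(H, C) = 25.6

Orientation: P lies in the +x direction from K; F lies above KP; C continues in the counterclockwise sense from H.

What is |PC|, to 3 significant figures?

35.6

K is at the origin; K and P share the same y with |KP| = 49.6 and P on the +x side, so P = (49.6, 0.00). Tangency of A1 to KP means the radius FP is perpendicular to KP, so F = P + (0, 8.6) = (49.6, 8.60). On A1, P sits at bearing -90° from F; a 116° counterclockwise sweep puts H at bearing 26°, so H = F + 8.6·(cos 26°, sin 26°) = (57.3, 12.4). The tangent condition forces FH to be normal to HC, so HC runs along (−sin 26°, cos 26°); with |HC| = 25.6, C = (46.1, 35.4). Then |PC| = |C − P| = 35.6.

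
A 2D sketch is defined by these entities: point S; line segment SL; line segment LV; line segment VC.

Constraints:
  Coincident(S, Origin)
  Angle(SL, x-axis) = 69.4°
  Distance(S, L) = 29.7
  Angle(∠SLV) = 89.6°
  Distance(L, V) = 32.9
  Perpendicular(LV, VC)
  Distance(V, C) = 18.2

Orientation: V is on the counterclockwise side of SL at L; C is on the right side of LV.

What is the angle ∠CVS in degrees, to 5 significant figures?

132.25°

S is at the origin; SL runs at 69.4° with length 29.7, so L = 29.7·(cos 69.4°, sin 69.4°) = (10.450, 27.801). ∠SLV = 89.6°, so LV runs at 69.4° + (180° − 89.6°) = 159.80° from the x-axis; with |LV| = 32.9, V = L + 32.9·(cos 159.80°, sin 159.80°) = (-20.427, 39.161). The perpendicularity gives VC at right angles to LV; with |VC| = 18.2 on the right of LV, C = V + 18.2·(0.34530, 0.93849) = (-14.142, 56.242). Then cos ∠CVS = VC·VS / (|VC||VS|), giving 132.25°.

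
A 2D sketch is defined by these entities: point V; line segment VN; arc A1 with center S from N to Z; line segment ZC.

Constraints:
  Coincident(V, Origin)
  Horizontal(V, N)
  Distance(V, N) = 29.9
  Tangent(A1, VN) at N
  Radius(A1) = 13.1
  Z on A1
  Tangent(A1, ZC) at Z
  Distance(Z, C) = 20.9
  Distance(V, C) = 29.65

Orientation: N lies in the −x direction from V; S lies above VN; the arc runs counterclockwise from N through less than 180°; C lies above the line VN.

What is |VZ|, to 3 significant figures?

19.6

Checks: V = (0.00, 0.00) ✓; |SZ| = 13.10 ✓; ∠(SZ, ZC) = 90.00° ✓; |ZC| = 20.90 ✓; |VC| = 29.65 ✓.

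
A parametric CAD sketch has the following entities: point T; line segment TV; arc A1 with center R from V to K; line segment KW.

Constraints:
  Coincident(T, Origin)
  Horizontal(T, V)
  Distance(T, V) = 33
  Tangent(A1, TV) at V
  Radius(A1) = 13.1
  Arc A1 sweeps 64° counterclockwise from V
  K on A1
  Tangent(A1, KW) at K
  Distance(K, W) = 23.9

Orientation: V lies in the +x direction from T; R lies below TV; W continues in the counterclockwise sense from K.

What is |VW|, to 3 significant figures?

36.4

T is at the origin; T and V share the same y with |TV| = 33.0 and V on the +x side, so V = (33.0, 0.00). Since A1 is tangent to TV there, RV ⟂ TV, so R = V + (0, -13.1) = (33.0, -13.1). On A1, V sits at bearing 90° from R; a 64° counterclockwise sweep puts K at bearing 154°, so K = R + 13.1·(cos 154°, sin 154°) = (21.2, -7.36). A1 meets KW tangentially, so RK is at right angles to KW, so KW runs along (−sin 154°, cos 154°); with |KW| = 23.9, W = (10.7, -28.8). Then |VW| = |W − V| = 36.4.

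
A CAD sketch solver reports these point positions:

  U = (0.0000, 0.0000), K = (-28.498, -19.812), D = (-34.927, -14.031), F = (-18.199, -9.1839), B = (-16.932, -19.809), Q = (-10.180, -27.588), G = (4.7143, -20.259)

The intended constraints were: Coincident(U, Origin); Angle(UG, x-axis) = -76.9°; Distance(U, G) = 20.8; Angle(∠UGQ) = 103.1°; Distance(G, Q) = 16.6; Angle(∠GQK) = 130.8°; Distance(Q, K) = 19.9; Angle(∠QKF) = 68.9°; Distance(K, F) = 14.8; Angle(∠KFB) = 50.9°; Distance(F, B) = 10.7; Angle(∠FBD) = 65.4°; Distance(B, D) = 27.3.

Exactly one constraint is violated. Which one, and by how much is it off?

Distance(B, D) = 27.3 — off by 8.40.

U = (0.00, 0.00) ✓; UG at -76.90° ✓; |UG| = 20.80 ✓; ∠UGQ = 103.1° ✓; |GQ| = 16.60 ✓; ∠GQK = 130.8° ✓; |QK| = 19.90 ✓; ∠QKF = 68.90° ✓; |KF| = 14.80 ✓; ∠KFB = 50.90° ✓; |FB| = 10.70 ✓; ∠FBD = 65.40° ✓; |BD| = 18.90 ✗.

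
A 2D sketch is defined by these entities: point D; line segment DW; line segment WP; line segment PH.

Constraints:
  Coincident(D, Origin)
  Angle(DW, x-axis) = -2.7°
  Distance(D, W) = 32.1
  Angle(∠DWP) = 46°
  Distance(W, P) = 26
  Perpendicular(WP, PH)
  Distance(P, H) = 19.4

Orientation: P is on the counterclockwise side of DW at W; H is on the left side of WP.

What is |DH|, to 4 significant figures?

5.227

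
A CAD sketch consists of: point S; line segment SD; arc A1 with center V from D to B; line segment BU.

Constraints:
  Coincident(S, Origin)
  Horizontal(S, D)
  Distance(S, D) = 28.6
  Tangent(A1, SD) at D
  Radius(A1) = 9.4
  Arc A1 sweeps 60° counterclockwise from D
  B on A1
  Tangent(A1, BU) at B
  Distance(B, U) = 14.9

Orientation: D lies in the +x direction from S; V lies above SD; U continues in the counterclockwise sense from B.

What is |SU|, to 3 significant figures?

47.6

On A1, D sits at bearing -90° from V; a 60° counterclockwise sweep puts B at bearing -30°, so B = V + 9.4·(cos -30°, sin -30°) = (36.7, 4.70). Since A1 is tangent to BU there, VB ⟂ BU, so BU runs along (−sin -30°, cos -30°); with |BU| = 14.9, U = (44.2, 17.6). Then |SU| = |U − S| = 47.6.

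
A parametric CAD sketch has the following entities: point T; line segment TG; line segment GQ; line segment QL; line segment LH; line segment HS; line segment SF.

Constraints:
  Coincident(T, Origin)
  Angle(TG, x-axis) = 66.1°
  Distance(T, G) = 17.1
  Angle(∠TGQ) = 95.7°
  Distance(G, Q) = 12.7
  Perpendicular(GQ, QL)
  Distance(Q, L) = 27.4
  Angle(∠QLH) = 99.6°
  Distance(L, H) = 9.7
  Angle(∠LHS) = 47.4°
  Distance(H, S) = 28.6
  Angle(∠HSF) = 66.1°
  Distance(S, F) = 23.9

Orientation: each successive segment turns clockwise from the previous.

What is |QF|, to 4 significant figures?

31.48

T is at the origin; TG runs at 66.1° with length 17.1, so G = (6.928, 15.63). ∠TGQ = 95.7° gives GQ at -18.20° from the x-axis; with |GQ| = 12.7, Q = (18.99, 11.67). GQ ⟂ QL, so QL runs at -108.2°; with |QL| = 27.4, L = (10.43, -14.36). ∠QLH = 99.6° gives LH at 171.4° from the x-axis; with |LH| = 9.7, H = (0.8437, -12.91). ∠LHS = 47.4° gives HS at 38.80° from the x-axis; with |HS| = 28.6, S = (23.13, 5.009). ∠HSF = 66.1° gives SF at -75.10° from the x-axis; with |SF| = 23.9, F = (29.28, -18.09). Then |QF| = |F − Q| = 31.48.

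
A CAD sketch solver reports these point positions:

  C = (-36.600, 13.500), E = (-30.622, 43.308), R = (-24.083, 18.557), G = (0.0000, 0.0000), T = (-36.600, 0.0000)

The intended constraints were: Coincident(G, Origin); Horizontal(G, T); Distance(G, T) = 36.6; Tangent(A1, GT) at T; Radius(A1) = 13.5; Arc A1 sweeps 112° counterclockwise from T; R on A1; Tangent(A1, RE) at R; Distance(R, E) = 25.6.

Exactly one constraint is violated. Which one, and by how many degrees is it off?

Tangent(A1, RE) at R — off by 7.20°.

G = (0.00, 0.00) ✓; G.y = 0.00, T.y = 0.00 ✓; |GT| = 36.60 ✓; ∠(CT, TG) = 90.00° ✓; |CT| = 13.50 ✓; bearing(C→R) − bearing(C→T) = 112.0° ✓; |CR| = 13.50 ✓; ∠(CR, RE) = 97.20° ✗; |RE| = 25.60 ✓.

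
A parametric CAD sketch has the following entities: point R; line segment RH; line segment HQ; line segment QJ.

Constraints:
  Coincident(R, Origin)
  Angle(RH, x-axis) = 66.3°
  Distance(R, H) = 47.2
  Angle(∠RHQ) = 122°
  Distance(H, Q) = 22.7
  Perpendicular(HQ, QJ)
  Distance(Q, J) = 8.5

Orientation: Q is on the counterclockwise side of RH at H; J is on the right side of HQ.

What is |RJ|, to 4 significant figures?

68.05

R is at the origin; RH runs at 66.3° with length 47.2, so H = 47.2·(cos 66.3°, sin 66.3°) = (18.97, 43.22). ∠RHQ = 122.0°, so HQ runs at 66.3° + (180° − 122.0°) = 124.3° from the x-axis; with |HQ| = 22.7, Q = H + 22.7·(cos 124.3°, sin 124.3°) = (6.180, 61.97). HQ ⟂ QJ; with |QJ| = 8.5 on the right of HQ, J = Q + 8.5·(0.8261, 0.5635) = (13.20, 66.76). Then |RJ| = |J − R| = 68.05.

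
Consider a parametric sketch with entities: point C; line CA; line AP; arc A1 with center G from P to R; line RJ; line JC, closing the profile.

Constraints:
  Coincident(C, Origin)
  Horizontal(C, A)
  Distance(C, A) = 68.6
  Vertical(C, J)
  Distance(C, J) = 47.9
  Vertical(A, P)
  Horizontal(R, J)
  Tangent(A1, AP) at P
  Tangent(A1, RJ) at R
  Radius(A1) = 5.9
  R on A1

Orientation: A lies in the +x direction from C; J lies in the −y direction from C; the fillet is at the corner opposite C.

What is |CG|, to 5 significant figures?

75.467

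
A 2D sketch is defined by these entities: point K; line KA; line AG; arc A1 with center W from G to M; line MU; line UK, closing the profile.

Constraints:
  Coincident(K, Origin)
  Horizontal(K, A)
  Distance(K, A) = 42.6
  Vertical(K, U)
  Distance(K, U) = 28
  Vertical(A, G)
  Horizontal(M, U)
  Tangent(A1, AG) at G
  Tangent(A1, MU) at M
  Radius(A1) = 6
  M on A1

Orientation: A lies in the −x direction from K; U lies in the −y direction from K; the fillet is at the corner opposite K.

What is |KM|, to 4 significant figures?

46.08

K is at the origin; K and A share the same y with |KA| = 42.6 and A on the −x side, so A = (-42.60, 0.000). KU is vertical with |KU| = 28.0 and U on the −y side, so U = (0.000, -28.00). The virtual corner opposite K is at (-42.60, -28.00). Since A1 is tangent to AG there, WG ⟂ AG and tangency of A1 to MU means the radius WM is perpendicular to MU, with radius 6.0, so the center W sits 6.0 in from both sides at W = (-36.60, -22.00). That places the tangent points at G = (-42.60, -22.00) on AG and M = (-36.60, -28.00) on MU. Then |KM| = |M − K| = 46.08.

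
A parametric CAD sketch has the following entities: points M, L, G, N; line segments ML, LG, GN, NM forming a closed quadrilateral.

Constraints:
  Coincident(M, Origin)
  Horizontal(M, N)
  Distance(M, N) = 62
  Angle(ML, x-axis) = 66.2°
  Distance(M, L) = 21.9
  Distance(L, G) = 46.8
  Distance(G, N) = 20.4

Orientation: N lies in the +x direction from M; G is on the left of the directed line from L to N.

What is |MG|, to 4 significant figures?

58.91

Checks: |LG| = 46.80 ✓; |GN| = 20.40 ✓.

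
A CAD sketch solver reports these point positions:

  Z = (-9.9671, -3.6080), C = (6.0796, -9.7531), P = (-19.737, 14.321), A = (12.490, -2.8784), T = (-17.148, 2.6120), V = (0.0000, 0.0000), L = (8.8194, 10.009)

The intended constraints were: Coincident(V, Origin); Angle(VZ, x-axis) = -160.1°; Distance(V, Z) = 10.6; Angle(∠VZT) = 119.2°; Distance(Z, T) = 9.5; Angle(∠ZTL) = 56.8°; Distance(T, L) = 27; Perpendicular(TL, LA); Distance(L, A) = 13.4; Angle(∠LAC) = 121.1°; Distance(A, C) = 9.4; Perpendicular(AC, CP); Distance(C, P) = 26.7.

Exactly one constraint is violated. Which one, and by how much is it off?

Distance(C, P) = 26.7 — off by 8.60.

V = (0.00, 0.00) ✓; VZ at -160.1° ✓; |VZ| = 10.60 ✓; ∠VZT = 119.2° ✓; |ZT| = 9.500 ✓; ∠ZTL = 56.80° ✓; |TL| = 27.00 ✓; ∠(TL, LA) = 90.00° ✓; |LA| = 13.40 ✓; ∠LAC = 121.1° ✓; |AC| = 9.400 ✓; ∠(AC, CP) = 90.00° ✓; |CP| = 35.30 ✗.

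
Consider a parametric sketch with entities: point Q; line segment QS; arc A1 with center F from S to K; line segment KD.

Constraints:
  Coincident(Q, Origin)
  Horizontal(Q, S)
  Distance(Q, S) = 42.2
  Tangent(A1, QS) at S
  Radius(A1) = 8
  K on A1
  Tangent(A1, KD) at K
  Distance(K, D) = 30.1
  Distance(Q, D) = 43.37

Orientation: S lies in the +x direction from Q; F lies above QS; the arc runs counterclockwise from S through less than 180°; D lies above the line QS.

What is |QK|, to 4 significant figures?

49.70

Checks: |QS| = 42.20 ✓; |FK| = 8.000 ✓; ∠(FK, KD) = 90.00° ✓; |KD| = 30.10 ✓; |QD| = 43.37 ✓.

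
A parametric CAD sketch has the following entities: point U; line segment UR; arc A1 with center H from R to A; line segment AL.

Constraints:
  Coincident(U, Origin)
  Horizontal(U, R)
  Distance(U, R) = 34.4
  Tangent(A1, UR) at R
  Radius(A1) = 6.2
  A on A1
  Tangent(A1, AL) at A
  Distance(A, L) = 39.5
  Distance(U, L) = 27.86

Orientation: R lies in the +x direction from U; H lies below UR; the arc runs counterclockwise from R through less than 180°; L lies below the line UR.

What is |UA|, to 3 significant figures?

30.3

Checks: ∠(HR, RU) = 90.00° ✓; |HR| = 6.200 ✓; |HA| = 6.200 ✓; ∠(HA, AL) = 90.00° ✓; |AL| = 39.50 ✓; |UL| = 27.86 ✓.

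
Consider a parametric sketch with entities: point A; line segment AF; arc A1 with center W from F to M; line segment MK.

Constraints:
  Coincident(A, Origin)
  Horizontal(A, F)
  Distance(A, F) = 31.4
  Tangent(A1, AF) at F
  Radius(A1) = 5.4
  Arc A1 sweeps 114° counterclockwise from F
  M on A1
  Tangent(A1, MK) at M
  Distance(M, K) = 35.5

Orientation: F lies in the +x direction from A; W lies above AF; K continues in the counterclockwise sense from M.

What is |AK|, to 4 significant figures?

45.62

A is at the origin; A and F share the same y with |AF| = 31.4 and F on the +x side, so F = (31.40, 0.000). Tangency of A1 to AF means the radius WF is perpendicular to AF, so W = F + (0, 5.4) = (31.40, 5.400). On A1, F sits at bearing -90° from W; a 114° counterclockwise sweep puts M at bearing 24°, so M = W + 5.4·(cos 24°, sin 24°) = (36.33, 7.596). Since A1 is tangent to MK there, WM ⟂ MK, so MK runs along (−sin 24°, cos 24°); with |MK| = 35.5, K = (21.89, 40.03). Then |AK| = |K − A| = 45.62.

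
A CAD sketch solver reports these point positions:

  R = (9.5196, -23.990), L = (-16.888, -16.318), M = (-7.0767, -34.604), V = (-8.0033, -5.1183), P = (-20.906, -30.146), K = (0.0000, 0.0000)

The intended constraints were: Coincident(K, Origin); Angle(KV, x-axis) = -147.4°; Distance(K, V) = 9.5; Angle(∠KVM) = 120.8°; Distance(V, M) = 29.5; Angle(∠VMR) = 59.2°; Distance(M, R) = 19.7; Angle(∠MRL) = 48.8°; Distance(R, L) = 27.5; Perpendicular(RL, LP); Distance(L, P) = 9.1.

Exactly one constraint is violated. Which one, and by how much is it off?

Distance(L, P) = 9.1 — off by 5.30.

K = (0.00, 0.00) ✓; KV at -147.4° ✓; |KV| = 9.500 ✓; ∠KVM = 120.8° ✓; |VM| = 29.50 ✓; ∠VMR = 59.20° ✓; |MR| = 19.70 ✓; ∠MRL = 48.80° ✓; |RL| = 27.50 ✓; ∠(RL, LP) = 90.00° ✓; |LP| = 14.40 ✗.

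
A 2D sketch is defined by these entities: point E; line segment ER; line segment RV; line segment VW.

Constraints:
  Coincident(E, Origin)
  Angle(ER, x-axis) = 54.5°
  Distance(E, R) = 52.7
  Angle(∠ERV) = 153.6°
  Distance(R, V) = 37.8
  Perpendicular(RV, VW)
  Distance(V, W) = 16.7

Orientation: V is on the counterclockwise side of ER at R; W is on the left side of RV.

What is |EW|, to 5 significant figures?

85.270

E is at the origin; ER runs at 54.5° with length 52.7, so R = 52.7·(cos 54.5°, sin 54.5°) = (30.603, 42.904). ∠ERV = 153.6°, so RV runs at 54.5° + (180° − 153.6°) = 80.900° from the x-axis; with |RV| = 37.8, V = R + 37.8·(cos 80.900°, sin 80.900°) = (36.581, 80.228). RV is perpendicular to VW; with |VW| = 16.7 on the left of RV, W = V + 16.7·(-0.98741, 0.15816) = (20.092, 82.869). Then |EW| = |W − E| = 85.270.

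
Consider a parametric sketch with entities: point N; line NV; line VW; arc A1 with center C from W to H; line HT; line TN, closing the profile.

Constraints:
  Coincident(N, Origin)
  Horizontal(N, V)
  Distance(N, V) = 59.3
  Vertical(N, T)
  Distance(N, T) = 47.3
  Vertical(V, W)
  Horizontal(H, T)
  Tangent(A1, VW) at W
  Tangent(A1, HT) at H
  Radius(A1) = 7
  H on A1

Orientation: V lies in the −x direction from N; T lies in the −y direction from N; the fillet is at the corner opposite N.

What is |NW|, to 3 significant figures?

71.7

N is at the origin; N and V share the same y with |NV| = 59.3 and V on the −x side, so V = (-59.3, 0.00). N and T share the same x with |NT| = 47.3 and T on the −y side, so T = (0.00, -47.3). The virtual corner opposite N is at (-59.3, -47.3). Since A1 is tangent to VW there, CW ⟂ VW and since A1 is tangent to HT there, CH ⟂ HT, with radius 7.0, so the center C sits 7.0 in from both sides at C = (-52.3, -40.3). That places the tangent points at W = (-59.3, -40.3) on VW and H = (-52.3, -47.3) on HT. Then |NW| = |W − N| = 71.7.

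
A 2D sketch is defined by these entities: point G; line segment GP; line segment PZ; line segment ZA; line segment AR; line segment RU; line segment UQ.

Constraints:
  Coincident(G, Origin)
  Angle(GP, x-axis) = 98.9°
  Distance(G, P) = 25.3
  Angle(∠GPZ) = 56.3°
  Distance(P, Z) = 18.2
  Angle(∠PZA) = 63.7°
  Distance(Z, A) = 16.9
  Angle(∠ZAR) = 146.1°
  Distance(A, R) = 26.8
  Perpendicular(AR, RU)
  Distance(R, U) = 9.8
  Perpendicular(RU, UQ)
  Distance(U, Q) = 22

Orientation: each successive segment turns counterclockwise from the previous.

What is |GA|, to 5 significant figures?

6.7707

∠GPZ = 56.3° gives PZ at -137.40° from the x-axis; with |PZ| = 18.2, Z = (-17.311, 12.676). ∠PZA = 63.7° gives ZA at -21.100° from the x-axis; with |ZA| = 16.9, A = (-1.5442, 6.5923). Then |GA| = |A − G| = 6.7707.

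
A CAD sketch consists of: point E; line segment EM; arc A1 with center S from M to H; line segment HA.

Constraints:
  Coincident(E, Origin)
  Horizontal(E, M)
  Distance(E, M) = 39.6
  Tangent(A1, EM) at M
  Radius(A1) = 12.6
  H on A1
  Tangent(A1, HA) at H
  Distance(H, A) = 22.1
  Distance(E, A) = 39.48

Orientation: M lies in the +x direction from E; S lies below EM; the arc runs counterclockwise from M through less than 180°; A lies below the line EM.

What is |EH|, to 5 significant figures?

29.091

Checks: E.y = 0.00, M.y = 0.00 ✓; ∠(SM, ME) = 90.00° ✓; |SM| = 12.60 ✓; |SH| = 12.60 ✓; ∠(SH, HA) = 90.00° ✓; |HA| = 22.10 ✓; |EA| = 39.48 ✓.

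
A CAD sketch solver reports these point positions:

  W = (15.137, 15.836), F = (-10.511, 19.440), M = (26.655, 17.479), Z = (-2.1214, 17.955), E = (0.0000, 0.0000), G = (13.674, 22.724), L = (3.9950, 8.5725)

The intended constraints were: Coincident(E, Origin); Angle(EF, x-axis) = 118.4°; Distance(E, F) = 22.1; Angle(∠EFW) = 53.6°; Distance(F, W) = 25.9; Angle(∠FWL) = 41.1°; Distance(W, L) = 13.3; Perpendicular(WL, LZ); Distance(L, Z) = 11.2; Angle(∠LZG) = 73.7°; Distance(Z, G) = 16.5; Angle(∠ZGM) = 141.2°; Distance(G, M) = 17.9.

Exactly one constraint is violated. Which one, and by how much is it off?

Distance(G, M) = 17.9 — off by 3.90.

E = (0.00, 0.00) ✓; EF at 118.4° ✓; |EF| = 22.10 ✓; ∠EFW = 53.60° ✓; |FW| = 25.90 ✓; ∠FWL = 41.10° ✓; |WL| = 13.30 ✓; ∠(WL, LZ) = 90.00° ✓; |LZ| = 11.20 ✓; ∠LZG = 73.70° ✓; |ZG| = 16.50 ✓; ∠ZGM = 141.2° ✓; |GM| = 14.00 ✗.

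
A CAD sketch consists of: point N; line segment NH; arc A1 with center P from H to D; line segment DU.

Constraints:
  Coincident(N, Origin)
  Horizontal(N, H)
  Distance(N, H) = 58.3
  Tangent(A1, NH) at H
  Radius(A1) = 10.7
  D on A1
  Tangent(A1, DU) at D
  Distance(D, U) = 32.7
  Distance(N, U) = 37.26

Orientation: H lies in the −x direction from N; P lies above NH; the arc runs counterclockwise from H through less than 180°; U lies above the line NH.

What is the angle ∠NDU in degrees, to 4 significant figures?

46.80°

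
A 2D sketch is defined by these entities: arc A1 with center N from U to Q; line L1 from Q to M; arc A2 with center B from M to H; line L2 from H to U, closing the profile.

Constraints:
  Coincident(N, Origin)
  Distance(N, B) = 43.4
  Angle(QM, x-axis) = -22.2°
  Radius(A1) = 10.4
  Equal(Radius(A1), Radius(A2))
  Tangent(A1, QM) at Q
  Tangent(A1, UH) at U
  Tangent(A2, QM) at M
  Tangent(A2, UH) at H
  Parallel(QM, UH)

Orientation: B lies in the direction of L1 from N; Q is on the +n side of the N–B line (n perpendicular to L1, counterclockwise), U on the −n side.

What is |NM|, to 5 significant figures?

44.629

The slot axis is L1's direction at -22.2°, so u = (cos -22.2°, sin -22.2°) = (0.92587, -0.37784) and n = (−sin -22.2°, cos -22.2°) = (0.37784, 0.92587). N is at the origin and B lies 43.4 along u from N, so B = 43.4·u = (40.183, -16.398). Tangency of A1 to both parallel lines with radius 10.4 puts Q and U at N ± 10.4·n: Q = (3.9295, 9.6291), U = (-3.9295, -9.6291). Equal radii place M and H the same way about B: M = B + 10.4·n = (44.112, -6.7692), H = B − 10.4·n = (36.253, -26.027). Then |NM| = |M − N| = 44.629.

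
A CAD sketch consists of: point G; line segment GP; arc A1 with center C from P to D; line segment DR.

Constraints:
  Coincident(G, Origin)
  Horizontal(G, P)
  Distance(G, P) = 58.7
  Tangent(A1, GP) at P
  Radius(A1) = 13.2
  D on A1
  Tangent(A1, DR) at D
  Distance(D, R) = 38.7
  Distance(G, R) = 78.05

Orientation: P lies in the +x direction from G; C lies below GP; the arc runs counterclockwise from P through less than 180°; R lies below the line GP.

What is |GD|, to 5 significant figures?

48.931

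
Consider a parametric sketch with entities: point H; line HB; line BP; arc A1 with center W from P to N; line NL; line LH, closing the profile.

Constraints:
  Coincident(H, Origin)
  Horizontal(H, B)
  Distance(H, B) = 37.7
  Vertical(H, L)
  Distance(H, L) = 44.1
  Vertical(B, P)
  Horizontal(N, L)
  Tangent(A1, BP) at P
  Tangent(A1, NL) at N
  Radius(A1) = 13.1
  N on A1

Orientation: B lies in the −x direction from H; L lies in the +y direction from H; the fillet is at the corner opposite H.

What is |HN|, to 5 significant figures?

50.497

H is at the origin; H and B share the same y with |HB| = 37.7 and B on the −x side, so B = (-37.700, 0.0000). HL is vertical with |HL| = 44.1 and L on the +y side, so L = (0.0000, 44.100). The virtual corner opposite H is at (-37.700, 44.100). Tangency of A1 to BP means the radius WP is perpendicular to BP and since A1 is tangent to NL there, WN ⟂ NL, with radius 13.1, so the center W sits 13.1 in from both sides at W = (-24.600, 31.000). That places the tangent points at P = (-37.700, 31.000) on BP and N = (-24.600, 44.100) on NL. Then |HN| = |N − H| = 50.497.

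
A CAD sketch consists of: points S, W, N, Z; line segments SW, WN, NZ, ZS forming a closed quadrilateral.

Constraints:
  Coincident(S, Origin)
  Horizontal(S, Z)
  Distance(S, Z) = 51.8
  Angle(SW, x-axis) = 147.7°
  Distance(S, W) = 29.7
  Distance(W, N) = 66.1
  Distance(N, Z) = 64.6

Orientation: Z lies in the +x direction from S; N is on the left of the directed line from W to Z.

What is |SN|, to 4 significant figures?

63.98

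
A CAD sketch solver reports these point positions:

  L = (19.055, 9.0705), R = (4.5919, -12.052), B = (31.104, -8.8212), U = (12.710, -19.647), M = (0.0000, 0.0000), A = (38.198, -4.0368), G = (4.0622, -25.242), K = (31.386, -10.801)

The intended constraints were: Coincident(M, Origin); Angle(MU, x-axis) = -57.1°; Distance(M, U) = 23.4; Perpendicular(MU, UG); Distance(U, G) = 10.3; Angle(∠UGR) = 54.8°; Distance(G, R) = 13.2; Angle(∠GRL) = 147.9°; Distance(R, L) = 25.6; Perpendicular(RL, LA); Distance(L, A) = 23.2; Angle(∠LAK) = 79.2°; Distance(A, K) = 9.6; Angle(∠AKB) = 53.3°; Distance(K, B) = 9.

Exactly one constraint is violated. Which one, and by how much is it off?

Distance(K, B) = 9 — off by 7.00.

M = (0.00, 0.00) ✓; MU at -57.10° ✓; |MU| = 23.40 ✓; ∠(MU, UG) = 90.00° ✓; |UG| = 10.30 ✓; ∠UGR = 54.80° ✓; |GR| = 13.20 ✓; ∠GRL = 147.9° ✓; |RL| = 25.60 ✓; ∠(RL, LA) = 90.00° ✓; |LA| = 23.20 ✓; ∠LAK = 79.20° ✓; |AK| = 9.600 ✓; ∠AKB = 53.31° ✓; |KB| = 2.000 ✗.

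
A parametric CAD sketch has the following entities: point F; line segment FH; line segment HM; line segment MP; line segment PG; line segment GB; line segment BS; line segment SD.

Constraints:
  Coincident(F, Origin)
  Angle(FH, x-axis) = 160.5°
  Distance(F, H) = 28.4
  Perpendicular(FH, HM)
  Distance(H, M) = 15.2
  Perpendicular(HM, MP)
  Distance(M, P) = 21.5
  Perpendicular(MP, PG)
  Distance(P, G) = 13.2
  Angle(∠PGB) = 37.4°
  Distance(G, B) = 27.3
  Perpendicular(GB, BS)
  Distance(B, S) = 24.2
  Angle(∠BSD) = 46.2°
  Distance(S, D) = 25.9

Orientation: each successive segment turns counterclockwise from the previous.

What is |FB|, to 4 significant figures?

33.35

MP ⟂ PG, so PG runs at 70.50°; with |PG| = 13.2, G = (-7.172, 0.4180). ∠PGB = 37.4° gives GB at -146.9° from the x-axis; with |GB| = 27.3, B = (-30.04, -14.49). Then |FB| = |B − F| = 33.35.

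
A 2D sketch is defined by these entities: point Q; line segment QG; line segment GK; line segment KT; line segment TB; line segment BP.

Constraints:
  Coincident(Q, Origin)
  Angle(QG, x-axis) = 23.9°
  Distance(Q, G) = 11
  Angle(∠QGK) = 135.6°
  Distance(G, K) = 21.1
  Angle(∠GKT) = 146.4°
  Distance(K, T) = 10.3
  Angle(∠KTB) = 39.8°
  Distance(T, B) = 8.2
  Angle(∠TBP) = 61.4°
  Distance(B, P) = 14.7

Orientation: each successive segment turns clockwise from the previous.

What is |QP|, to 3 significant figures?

38.0

Q is at the origin; QG runs at 23.9° with length 11.0, so G = (10.1, 4.46). ∠QGK = 135.6° gives GK at -20.5° from the x-axis; with |GK| = 21.1, K = (29.8, -2.93). ∠GKT = 146.4° gives KT at -54.1° from the x-axis; with |KT| = 10.3, T = (35.9, -11.3). ∠KTB = 39.8° gives TB at 166° from the x-axis; with |TB| = 8.2, B = (27.9, -9.25). ∠TBP = 61.4° gives BP at 47.1° from the x-axis; with |BP| = 14.7, P = (37.9, 1.52). Then |QP| = |P − Q| = 38.0.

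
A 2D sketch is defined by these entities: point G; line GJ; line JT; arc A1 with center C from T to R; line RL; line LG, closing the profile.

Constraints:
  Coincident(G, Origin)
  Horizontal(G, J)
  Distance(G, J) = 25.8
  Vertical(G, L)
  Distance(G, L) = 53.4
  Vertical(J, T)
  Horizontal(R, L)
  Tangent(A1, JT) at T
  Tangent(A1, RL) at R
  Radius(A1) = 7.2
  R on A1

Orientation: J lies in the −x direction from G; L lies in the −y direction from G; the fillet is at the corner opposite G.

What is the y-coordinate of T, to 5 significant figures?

-46.200

G is at the origin; G and J share the same y with |GJ| = 25.8 and J on the −x side, so J = (-25.800, 0.0000). GL is vertical with |GL| = 53.4 and L on the −y side, so L = (0.0000, -53.400). The virtual corner opposite G is at (-25.800, -53.400). Since A1 is tangent to JT there, CT ⟂ JT and since A1 is tangent to RL there, CR ⟂ RL, with radius 7.2, so the center C sits 7.2 in from both sides at C = (-18.600, -46.200). That places the tangent points at T = (-25.800, -46.200) on JT and R = (-18.600, -53.400) on RL. So T.y = -46.200.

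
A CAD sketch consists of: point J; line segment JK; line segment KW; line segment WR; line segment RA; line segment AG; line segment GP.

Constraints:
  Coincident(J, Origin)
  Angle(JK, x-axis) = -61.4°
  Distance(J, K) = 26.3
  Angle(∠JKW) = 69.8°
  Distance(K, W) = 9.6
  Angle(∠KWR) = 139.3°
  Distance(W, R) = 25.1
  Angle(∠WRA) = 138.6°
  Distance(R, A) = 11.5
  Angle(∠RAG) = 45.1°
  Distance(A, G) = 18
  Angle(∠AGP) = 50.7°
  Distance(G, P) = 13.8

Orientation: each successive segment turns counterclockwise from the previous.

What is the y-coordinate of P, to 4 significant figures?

7.907

J is at the origin; JK runs at -61.4° with length 26.3, so K = (12.59, -23.09). ∠JKW = 69.8° gives KW at 48.80° from the x-axis; with |KW| = 9.6, W = (18.91, -15.87). ∠KWR = 139.3° gives WR at 89.50° from the x-axis; with |WR| = 25.1, R = (19.13, 9.231). ∠WRA = 138.6° gives RA at 130.9° from the x-axis; with |RA| = 11.5, A = (11.60, 17.92). ∠RAG = 45.1° gives AG at -94.20° from the x-axis; with |AG| = 18.0, G = (10.28, -0.02807). ∠AGP = 50.7° gives GP at 35.10° from the x-axis; with |GP| = 13.8, P = (21.57, 7.907). So P.y = 7.907.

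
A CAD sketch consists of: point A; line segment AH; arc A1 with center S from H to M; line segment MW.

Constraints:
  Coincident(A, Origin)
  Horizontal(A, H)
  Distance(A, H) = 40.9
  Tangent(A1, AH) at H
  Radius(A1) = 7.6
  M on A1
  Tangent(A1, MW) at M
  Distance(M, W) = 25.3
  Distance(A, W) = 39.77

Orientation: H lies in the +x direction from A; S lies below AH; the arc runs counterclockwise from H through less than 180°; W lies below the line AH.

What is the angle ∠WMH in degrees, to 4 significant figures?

143.2°

A is at the origin; AH is horizontal with |AH| = 40.9 and H on the +x side, so H = (40.90, 0.000). Tangency of A1 to AH means the radius SH is perpendicular to AH, so S = H + (0, -7.6) = (40.90, -7.600). Since SM ⟂ MW (tangency), |SW| = √(7.6² + 25.3²) = 26.42 regardless of where M sits on A1. So W lies on both circle(A, 39.77) and circle(S, 26.42); the below-AH intersection is W = (26.44, -29.71). M is the foot of the tangent from W: M = (33.61, -5.446).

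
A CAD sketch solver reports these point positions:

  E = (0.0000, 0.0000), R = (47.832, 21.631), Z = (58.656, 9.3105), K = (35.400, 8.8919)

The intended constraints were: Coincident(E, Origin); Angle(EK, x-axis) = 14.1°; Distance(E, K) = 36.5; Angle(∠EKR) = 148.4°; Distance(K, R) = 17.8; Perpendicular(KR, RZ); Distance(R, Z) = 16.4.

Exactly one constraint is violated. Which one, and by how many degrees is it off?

Perpendicular(KR, RZ) — off by 4.40°.

E = (0.00, 0.00) ✓; EK at 14.10° ✓; |EK| = 36.50 ✓; ∠EKR = 148.4° ✓; |KR| = 17.80 ✓; ∠(KR, RZ) = 94.40° ✗; |RZ| = 16.40 ✓.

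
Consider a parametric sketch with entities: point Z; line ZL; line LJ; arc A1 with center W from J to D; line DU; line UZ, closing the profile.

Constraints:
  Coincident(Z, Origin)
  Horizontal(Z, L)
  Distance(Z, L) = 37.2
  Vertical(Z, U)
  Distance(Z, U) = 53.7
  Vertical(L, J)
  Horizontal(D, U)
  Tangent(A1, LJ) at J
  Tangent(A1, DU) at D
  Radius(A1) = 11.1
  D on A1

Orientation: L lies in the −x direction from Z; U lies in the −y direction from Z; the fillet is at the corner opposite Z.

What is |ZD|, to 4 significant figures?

59.71

Z is at the origin; ZL is horizontal with |ZL| = 37.2 and L on the −x side, so L = (-37.20, 0.000). ZU is vertical with |ZU| = 53.7 and U on the −y side, so U = (0.000, -53.70). The virtual corner opposite Z is at (-37.20, -53.70). Since A1 is tangent to LJ there, WJ ⟂ LJ and since A1 is tangent to DU there, WD ⟂ DU, with radius 11.1, so the center W sits 11.1 in from both sides at W = (-26.10, -42.60). That places the tangent points at J = (-37.20, -42.60) on LJ and D = (-26.10, -53.70) on DU. Then |ZD| = |D − Z| = 59.71.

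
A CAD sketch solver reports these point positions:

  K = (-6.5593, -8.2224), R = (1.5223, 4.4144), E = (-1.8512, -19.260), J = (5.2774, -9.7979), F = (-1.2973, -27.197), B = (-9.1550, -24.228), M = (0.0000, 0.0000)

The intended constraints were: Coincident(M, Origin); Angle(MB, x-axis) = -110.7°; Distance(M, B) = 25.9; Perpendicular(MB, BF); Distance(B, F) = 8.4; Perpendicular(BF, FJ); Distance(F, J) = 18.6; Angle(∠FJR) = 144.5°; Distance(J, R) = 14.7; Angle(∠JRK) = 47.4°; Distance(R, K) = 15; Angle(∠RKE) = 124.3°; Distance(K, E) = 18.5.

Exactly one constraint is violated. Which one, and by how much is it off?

Distance(K, E) = 18.5 — off by 6.50.

M = (0.00, 0.00) ✓; MB at -110.7° ✓; |MB| = 25.90 ✓; ∠(MB, BF) = 90.00° ✓; |BF| = 8.400 ✓; ∠(BF, FJ) = 90.00° ✓; |FJ| = 18.60 ✓; ∠FJR = 144.5° ✓; |JR| = 14.70 ✓; ∠JRK = 47.40° ✓; |RK| = 15.00 ✓; ∠RKE = 124.3° ✓; |KE| = 12.00 ✗.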